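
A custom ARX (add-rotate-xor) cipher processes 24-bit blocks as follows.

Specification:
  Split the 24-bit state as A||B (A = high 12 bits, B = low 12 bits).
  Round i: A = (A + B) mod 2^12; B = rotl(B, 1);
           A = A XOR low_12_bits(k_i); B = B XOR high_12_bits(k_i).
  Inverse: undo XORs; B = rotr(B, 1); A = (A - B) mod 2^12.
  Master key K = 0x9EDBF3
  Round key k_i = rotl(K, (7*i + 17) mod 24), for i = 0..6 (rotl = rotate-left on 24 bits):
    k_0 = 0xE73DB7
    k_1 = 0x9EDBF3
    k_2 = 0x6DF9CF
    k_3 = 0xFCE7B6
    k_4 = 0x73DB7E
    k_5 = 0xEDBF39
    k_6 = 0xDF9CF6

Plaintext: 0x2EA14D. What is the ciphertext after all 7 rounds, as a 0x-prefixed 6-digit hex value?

0xE598FA

s_0 = plaintext = 0x2EA14D
s_1 = Round(s_0, k_0) = 0x980CE9
s_2 = Round(s_1, k_1) = 0xD9A03E
s_3 = Round(s_2, k_2) = 0x4176A3
s_4 = Round(s_3, k_3) = 0xD0C288
s_5 = Round(s_4, k_4) = 0x4EA22D
s_6 = Round(s_5, k_5) = 0x82EA81
s_7 = Round(s_6, k_6) = 0xE598FA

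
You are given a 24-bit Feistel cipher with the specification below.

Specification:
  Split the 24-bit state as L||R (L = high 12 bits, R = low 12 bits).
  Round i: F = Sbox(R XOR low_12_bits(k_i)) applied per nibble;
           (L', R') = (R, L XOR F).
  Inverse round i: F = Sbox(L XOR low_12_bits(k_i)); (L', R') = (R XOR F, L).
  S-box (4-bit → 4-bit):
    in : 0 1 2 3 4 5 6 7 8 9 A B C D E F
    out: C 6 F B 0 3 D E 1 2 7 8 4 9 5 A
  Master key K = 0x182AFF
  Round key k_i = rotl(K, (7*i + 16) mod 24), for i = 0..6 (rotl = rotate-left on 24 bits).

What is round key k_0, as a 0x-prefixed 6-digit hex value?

0xFF182A

K = 0x182AFF
k_0 = rotl(K, (7*0+16) mod 24) = rotl(K, 16) = 0xFF182A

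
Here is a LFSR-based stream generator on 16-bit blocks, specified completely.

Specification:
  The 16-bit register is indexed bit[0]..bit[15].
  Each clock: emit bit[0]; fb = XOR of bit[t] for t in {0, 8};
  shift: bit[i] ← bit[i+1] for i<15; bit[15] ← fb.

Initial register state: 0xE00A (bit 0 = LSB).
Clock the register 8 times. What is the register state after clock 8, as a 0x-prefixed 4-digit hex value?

0xEAE0

reg_0 = 0xE00A
clock 1: out=0, reg = 0x7005
clock 2: out=1, reg = 0xB802
clock 3: out=0, reg = 0x5C01
clock 4: out=1, reg = 0xAE00
clock 5: out=0, reg = 0x5700
clock 6: out=0, reg = 0xAB80
clock 7: out=0, reg = 0xD5C0
clock 8: out=0, reg = 0xEAE0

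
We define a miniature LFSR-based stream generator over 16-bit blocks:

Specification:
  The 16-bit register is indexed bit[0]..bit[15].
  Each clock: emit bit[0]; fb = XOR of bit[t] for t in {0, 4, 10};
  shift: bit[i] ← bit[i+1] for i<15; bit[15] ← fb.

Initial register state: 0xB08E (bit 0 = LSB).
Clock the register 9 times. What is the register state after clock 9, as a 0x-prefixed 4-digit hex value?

0x9558

reg_0 = 0xB08E
clock 1: out=0, reg = 0x5847
clock 2: out=1, reg = 0xAC23
clock 3: out=1, reg = 0x5611
clock 4: out=1, reg = 0xAB08
clock 5: out=0, reg = 0x5584
clock 6: out=0, reg = 0xAAC2
clock 7: out=0, reg = 0x5561
clock 8: out=1, reg = 0x2AB0
clock 9: out=0, reg = 0x9558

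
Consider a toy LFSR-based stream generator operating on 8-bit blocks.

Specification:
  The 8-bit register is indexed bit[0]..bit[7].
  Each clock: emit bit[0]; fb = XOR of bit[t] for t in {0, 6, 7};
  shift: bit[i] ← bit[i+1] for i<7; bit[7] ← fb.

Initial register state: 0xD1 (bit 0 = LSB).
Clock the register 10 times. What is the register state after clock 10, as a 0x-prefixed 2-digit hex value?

reg_0 = 0xD1
clock 1: out=1, reg = 0xE8
clock 2: out=0, reg = 0x74
clock 3: out=0, reg = 0xBA
clock 4: out=0, reg = 0xDD
clock 5: out=1, reg = 0xEE
clock 6: out=0, reg = 0x77
clock 7: out=1, reg = 0x3B
clock 8: out=1, reg = 0x9D
clock 9: out=1, reg = 0x4E
clock 10: out=0, reg = 0xA7

0xA7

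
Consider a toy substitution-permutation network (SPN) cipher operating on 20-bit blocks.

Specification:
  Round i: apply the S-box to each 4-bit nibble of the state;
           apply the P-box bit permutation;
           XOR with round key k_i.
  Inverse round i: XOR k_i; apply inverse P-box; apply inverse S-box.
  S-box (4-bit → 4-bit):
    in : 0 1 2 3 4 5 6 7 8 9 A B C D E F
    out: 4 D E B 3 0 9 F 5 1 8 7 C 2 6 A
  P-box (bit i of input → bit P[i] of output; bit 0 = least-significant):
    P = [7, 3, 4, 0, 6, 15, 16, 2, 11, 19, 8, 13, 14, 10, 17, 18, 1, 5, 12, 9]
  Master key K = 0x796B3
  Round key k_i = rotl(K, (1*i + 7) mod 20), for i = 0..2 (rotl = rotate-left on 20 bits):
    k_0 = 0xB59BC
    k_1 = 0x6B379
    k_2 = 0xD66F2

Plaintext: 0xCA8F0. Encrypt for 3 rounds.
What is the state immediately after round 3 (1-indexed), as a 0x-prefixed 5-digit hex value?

0xC37FC

s_0 = plaintext = 0xCA8F0
s_1 = Round(s_0, k_0) = 0xFC2A8
s_2 = Round(s_1, k_1) = 0x890CD
s_3 = Round(s_2, k_2) = 0xC37FC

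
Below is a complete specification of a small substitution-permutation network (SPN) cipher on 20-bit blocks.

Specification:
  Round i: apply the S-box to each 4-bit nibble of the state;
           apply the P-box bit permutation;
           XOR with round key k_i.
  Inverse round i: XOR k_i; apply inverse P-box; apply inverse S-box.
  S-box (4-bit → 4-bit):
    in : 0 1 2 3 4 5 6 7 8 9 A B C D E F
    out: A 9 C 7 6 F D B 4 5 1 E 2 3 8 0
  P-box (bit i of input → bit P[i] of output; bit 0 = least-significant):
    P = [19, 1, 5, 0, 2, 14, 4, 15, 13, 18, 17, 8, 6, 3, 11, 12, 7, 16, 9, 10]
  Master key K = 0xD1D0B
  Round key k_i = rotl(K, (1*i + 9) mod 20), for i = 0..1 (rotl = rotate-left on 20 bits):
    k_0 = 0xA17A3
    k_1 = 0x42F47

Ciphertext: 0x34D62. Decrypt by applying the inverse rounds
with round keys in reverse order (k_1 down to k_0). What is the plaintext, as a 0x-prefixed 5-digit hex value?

s_0 = ciphertext = 0x34D62
s_1 = InvRound(s_0, k_1) = 0x4F3D2
s_2 = InvRound(s_1, k_0) = 0xEA3B6

0xEA3B6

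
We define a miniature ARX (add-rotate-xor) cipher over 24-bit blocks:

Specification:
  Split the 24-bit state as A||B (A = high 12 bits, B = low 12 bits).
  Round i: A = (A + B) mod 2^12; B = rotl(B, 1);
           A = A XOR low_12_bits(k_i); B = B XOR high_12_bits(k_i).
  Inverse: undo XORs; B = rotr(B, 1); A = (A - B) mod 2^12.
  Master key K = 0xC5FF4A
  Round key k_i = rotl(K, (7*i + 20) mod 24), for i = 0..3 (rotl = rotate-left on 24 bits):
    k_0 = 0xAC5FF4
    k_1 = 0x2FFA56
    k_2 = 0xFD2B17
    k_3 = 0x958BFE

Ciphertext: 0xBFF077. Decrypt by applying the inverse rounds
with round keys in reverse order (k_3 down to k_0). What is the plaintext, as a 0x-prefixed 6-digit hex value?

0xD76BB5

s_0 = ciphertext = 0xBFF077
s_1 = InvRound(s_0, k_3) = 0x36AC97
s_2 = InvRound(s_1, k_2) = 0xEDB9A2
s_3 = InvRound(s_2, k_1) = 0x6DFDAE
s_4 = InvRound(s_3, k_0) = 0xD76BB5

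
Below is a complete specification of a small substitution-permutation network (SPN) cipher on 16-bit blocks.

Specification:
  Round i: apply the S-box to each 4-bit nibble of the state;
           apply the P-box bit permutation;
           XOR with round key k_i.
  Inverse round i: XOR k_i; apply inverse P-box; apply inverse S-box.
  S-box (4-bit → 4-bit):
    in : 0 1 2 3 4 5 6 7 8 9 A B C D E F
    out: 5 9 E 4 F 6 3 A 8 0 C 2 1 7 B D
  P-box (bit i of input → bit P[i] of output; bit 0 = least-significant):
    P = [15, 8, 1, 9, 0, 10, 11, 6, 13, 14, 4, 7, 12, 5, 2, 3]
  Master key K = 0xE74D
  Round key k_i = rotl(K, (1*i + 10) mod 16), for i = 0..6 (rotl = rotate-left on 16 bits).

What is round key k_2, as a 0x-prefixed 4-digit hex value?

0xDE74

K = 0xE74D
k_0 = rotl(K, (1*0+10) mod 16) = rotl(K, 10) = 0x379D
k_1 = rotl(K, (1*1+10) mod 16) = rotl(K, 11) = 0x6F3A
k_2 = rotl(K, (1*2+10) mod 16) = rotl(K, 12) = 0xDE74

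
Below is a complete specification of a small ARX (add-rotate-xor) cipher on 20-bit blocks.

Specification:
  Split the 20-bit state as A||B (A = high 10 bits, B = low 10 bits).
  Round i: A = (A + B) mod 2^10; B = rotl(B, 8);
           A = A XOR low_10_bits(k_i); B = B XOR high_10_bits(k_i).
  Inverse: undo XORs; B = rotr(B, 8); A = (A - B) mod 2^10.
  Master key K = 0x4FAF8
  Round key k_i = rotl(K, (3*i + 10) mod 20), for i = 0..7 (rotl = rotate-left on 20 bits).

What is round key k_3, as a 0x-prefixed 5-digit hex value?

K = 0x4FAF8
k_0 = rotl(K, (3*0+10) mod 20) = rotl(K, 10) = 0xBE13E
k_1 = rotl(K, (3*1+10) mod 20) = rotl(K, 13) = 0xF09F5
k_2 = rotl(K, (3*2+10) mod 20) = rotl(K, 16) = 0x84FAF
k_3 = rotl(K, (3*3+10) mod 20) = rotl(K, 19) = 0x27D7C

0x27D7C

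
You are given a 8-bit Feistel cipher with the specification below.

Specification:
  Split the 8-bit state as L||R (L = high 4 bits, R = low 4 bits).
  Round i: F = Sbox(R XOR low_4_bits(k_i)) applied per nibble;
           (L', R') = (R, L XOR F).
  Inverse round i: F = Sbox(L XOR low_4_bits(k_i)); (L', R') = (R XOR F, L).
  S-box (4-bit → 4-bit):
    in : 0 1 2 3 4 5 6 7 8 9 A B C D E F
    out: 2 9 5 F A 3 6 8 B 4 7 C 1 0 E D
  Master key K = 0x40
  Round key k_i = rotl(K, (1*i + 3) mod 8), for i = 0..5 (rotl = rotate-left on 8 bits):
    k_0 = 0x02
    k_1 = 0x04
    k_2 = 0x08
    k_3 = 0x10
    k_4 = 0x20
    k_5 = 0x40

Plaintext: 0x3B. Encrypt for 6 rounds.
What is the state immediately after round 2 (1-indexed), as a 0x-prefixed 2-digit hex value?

s_0 = plaintext = 0x3B
s_1 = Round(s_0, k_0) = 0xB7
s_2 = Round(s_1, k_1) = 0x74
s_3 = Round(s_2, k_2) = 0x46
s_4 = Round(s_3, k_3) = 0x62
s_5 = Round(s_4, k_4) = 0x23
s_6 = Round(s_5, k_5) = 0x3D

0x74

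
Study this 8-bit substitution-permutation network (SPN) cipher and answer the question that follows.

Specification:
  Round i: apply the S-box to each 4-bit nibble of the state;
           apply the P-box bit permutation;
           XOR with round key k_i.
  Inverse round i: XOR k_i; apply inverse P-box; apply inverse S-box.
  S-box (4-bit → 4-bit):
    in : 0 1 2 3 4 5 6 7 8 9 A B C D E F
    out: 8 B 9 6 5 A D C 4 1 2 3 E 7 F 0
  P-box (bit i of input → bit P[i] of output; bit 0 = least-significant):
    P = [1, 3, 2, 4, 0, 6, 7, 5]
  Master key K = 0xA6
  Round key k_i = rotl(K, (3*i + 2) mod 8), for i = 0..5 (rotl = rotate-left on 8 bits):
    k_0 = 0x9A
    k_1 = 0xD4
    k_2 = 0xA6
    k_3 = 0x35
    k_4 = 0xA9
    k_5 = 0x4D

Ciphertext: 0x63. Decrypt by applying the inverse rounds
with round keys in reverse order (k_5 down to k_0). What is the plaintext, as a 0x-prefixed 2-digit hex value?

0x29

s_0 = ciphertext = 0x63
s_1 = InvRound(s_0, k_5) = 0x0D
s_2 = InvRound(s_1, k_4) = 0x78
s_3 = InvRound(s_2, k_3) = 0xB3
s_4 = InvRound(s_3, k_2) = 0x97
s_5 = InvRound(s_4, k_1) = 0xB9
s_6 = InvRound(s_5, k_0) = 0x29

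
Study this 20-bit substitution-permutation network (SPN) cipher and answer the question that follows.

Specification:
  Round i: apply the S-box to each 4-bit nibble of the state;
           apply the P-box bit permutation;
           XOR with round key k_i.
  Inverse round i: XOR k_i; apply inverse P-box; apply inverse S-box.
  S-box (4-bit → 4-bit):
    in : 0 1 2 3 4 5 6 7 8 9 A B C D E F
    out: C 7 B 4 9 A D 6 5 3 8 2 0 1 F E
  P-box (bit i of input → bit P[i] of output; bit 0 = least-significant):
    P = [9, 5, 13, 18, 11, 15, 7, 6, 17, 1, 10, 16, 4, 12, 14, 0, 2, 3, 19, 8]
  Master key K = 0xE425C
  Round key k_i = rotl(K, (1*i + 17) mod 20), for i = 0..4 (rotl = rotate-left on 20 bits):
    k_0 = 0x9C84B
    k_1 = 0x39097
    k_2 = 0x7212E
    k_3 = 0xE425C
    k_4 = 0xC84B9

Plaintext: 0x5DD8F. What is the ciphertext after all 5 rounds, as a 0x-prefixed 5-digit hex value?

0xE095E

s_0 = plaintext = 0x5DD8F
s_1 = Round(s_0, k_0) = 0xFE1F3
s_2 = Round(s_1, k_1) = 0x9654C
s_3 = Round(s_2, k_2) = 0x66971
s_4 = Round(s_3, k_3) = 0x4A1EB
s_5 = Round(s_4, k_4) = 0xE095E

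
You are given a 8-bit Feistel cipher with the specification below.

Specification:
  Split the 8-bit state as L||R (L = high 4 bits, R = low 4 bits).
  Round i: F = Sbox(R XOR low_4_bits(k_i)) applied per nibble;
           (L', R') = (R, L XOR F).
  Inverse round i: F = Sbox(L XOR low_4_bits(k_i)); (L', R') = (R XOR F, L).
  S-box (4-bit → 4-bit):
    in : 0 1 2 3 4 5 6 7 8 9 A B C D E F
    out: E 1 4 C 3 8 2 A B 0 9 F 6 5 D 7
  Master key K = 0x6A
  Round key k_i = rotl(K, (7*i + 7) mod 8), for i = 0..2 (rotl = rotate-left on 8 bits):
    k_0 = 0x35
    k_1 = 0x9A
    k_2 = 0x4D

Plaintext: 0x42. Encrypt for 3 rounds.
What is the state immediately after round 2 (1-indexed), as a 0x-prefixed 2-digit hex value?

0xE1

s_0 = plaintext = 0x42
s_1 = Round(s_0, k_0) = 0x2E
s_2 = Round(s_1, k_1) = 0xE1
s_3 = Round(s_2, k_2) = 0x18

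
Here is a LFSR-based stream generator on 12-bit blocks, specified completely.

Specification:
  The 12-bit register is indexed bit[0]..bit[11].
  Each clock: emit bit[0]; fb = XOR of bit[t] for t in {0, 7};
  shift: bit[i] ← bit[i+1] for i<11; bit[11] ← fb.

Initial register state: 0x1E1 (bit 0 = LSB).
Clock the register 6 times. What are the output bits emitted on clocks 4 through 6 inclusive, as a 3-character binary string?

001

reg_0 = 0x1E1
clock 1: out=1, reg = 0x0F0
clock 2: out=0, reg = 0x878
clock 3: out=0, reg = 0x43C
clock 4: out=0, reg = 0x21E
clock 5: out=0, reg = 0x10F
clock 6: out=1, reg = 0x887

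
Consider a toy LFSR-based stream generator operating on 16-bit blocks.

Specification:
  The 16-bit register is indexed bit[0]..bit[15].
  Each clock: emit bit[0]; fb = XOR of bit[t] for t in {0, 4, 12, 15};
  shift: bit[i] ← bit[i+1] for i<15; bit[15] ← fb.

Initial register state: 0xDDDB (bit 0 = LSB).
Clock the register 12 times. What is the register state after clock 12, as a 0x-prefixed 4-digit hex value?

reg_0 = 0xDDDB
clock 1: out=1, reg = 0x6EED
clock 2: out=1, reg = 0xB776
clock 3: out=0, reg = 0xDBBB
clock 4: out=1, reg = 0x6DDD
clock 5: out=1, reg = 0x36EE
clock 6: out=0, reg = 0x9B77
clock 7: out=1, reg = 0x4DBB
clock 8: out=1, reg = 0x26DD
clock 9: out=1, reg = 0x136E
clock 10: out=0, reg = 0x89B7
clock 11: out=1, reg = 0xC4DB
clock 12: out=1, reg = 0xE26D

0xE26D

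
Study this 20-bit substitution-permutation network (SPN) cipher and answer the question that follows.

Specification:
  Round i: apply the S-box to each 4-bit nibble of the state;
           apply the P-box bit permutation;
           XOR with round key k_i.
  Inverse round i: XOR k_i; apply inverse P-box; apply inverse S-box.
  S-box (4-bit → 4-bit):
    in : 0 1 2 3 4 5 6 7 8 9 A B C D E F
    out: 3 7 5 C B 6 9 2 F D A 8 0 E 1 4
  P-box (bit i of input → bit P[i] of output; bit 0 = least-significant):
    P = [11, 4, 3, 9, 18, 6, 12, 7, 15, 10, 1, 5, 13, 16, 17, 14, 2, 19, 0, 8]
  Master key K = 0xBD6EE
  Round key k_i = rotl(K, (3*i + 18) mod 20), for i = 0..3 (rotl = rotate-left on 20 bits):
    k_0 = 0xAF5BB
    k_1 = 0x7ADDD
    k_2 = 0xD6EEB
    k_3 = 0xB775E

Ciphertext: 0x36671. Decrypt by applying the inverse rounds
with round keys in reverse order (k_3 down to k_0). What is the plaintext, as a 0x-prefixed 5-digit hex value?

0xB8955

s_0 = ciphertext = 0x36671
s_1 = InvRound(s_0, k_3) = 0x8C3FF
s_2 = InvRound(s_1, k_2) = 0x600E0
s_3 = InvRound(s_2, k_1) = 0x904C1
s_4 = InvRound(s_3, k_0) = 0xB8955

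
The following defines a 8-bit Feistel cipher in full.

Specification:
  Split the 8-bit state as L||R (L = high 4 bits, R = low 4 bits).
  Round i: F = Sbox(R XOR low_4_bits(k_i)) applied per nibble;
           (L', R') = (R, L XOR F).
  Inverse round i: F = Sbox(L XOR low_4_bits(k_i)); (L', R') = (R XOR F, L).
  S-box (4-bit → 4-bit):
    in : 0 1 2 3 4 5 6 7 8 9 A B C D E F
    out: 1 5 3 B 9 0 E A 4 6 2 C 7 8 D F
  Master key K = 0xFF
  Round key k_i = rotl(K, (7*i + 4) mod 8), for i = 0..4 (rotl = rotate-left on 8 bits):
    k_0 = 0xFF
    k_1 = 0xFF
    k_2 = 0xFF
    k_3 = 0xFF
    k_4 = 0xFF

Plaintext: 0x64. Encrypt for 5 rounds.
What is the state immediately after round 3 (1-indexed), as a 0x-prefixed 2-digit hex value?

s_0 = plaintext = 0x64
s_1 = Round(s_0, k_0) = 0x4A
s_2 = Round(s_1, k_1) = 0xA4
s_3 = Round(s_2, k_2) = 0x46
s_4 = Round(s_3, k_3) = 0x62
s_5 = Round(s_4, k_4) = 0x2E

0x46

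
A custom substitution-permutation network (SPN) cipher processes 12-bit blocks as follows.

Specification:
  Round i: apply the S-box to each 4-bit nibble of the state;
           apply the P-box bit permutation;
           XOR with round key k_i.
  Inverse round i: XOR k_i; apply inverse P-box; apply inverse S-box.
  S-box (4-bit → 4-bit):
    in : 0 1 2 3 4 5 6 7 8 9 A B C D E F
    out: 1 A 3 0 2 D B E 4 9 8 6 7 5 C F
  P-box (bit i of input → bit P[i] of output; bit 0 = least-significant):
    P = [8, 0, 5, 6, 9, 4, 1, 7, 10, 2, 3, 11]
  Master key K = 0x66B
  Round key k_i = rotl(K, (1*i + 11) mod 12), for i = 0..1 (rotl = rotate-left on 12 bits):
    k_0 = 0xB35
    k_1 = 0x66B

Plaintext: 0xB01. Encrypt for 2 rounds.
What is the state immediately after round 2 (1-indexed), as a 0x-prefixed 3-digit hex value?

0xAD9

s_0 = plaintext = 0xB01
s_1 = Round(s_0, k_0) = 0x978
s_2 = Round(s_1, k_1) = 0xAD9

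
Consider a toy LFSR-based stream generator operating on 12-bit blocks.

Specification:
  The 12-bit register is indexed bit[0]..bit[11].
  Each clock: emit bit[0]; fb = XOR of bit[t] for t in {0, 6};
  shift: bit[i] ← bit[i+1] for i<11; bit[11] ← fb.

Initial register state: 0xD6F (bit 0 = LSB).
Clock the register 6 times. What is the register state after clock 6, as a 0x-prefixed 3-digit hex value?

0x6B5

reg_0 = 0xD6F
clock 1: out=1, reg = 0x6B7
clock 2: out=1, reg = 0xB5B
clock 3: out=1, reg = 0x5AD
clock 4: out=1, reg = 0xAD6
clock 5: out=0, reg = 0xD6B
clock 6: out=1, reg = 0x6B5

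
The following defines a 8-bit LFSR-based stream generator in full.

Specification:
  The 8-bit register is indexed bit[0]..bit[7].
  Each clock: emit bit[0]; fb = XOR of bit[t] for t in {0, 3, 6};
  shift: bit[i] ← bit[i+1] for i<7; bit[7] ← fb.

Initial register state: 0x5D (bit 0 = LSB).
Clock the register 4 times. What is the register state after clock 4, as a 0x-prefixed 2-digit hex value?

reg_0 = 0x5D
clock 1: out=1, reg = 0xAE
clock 2: out=0, reg = 0xD7
clock 3: out=1, reg = 0x6B
clock 4: out=1, reg = 0xB5

0xB5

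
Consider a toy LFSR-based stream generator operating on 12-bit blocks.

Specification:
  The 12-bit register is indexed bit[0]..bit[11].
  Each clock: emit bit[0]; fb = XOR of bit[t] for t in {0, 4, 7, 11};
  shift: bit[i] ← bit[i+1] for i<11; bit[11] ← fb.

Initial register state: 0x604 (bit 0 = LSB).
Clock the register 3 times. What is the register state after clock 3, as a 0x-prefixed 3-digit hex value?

0x0C0

reg_0 = 0x604
clock 1: out=0, reg = 0x302
clock 2: out=0, reg = 0x181
clock 3: out=1, reg = 0x0C0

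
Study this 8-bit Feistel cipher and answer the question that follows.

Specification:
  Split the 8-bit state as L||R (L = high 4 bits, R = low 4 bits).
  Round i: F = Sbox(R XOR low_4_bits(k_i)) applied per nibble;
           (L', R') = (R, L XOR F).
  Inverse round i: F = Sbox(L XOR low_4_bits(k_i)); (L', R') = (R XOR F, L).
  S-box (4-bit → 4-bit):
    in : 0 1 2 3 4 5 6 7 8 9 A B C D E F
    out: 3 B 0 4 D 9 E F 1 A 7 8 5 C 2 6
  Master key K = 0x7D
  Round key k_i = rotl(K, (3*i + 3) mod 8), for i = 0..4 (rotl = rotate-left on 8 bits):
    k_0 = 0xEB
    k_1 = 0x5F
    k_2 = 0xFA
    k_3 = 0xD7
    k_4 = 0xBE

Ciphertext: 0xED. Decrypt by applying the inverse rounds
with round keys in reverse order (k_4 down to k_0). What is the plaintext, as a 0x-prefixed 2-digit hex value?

s_0 = ciphertext = 0xED
s_1 = InvRound(s_0, k_4) = 0xEE
s_2 = InvRound(s_1, k_3) = 0x4E
s_3 = InvRound(s_2, k_2) = 0xC4
s_4 = InvRound(s_3, k_1) = 0x0C
s_5 = InvRound(s_4, k_0) = 0x40

0x40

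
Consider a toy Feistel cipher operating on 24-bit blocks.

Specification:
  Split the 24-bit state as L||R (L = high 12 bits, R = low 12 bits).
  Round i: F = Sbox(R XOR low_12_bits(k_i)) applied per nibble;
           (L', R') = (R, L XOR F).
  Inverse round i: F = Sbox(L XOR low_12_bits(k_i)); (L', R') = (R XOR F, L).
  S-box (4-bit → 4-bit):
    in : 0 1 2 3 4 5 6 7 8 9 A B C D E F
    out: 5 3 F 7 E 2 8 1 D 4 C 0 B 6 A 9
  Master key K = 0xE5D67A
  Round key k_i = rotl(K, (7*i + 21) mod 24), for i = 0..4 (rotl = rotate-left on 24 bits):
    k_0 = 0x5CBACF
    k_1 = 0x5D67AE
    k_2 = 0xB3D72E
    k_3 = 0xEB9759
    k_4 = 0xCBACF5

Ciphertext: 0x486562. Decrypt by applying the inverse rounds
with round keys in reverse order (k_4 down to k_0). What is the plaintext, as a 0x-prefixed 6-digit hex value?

0x1A6AE6

s_0 = ciphertext = 0x486562
s_1 = InvRound(s_0, k_4) = 0x875486
s_2 = InvRound(s_1, k_3) = 0xD7D875
s_3 = InvRound(s_2, k_2) = 0x452D7D
s_4 = InvRound(s_3, k_1) = 0xAE6452
s_5 = InvRound(s_4, k_0) = 0x1A6AE6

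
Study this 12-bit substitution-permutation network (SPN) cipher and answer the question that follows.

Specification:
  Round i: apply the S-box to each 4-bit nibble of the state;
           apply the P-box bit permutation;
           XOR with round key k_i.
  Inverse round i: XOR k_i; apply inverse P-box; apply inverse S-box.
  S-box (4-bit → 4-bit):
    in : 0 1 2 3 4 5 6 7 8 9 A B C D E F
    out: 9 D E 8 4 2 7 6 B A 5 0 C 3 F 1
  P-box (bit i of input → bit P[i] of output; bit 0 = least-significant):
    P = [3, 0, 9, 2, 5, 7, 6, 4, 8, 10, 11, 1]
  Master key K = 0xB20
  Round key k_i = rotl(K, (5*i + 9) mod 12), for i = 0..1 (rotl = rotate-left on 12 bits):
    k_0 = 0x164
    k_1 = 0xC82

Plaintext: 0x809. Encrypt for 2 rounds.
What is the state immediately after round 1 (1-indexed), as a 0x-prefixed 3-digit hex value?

0x453

s_0 = plaintext = 0x809
s_1 = Round(s_0, k_0) = 0x453
s_2 = Round(s_1, k_1) = 0x406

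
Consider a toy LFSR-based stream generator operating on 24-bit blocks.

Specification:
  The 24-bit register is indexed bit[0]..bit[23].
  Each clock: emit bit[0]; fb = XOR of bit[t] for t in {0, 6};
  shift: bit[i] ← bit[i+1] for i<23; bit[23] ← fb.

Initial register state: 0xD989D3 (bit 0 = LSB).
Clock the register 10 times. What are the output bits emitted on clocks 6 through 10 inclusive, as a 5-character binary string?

01110

reg_0 = 0xD989D3
clock 1: out=1, reg = 0x6CC4E9
clock 2: out=1, reg = 0x366274
clock 3: out=0, reg = 0x9B313A
clock 4: out=0, reg = 0x4D989D
clock 5: out=1, reg = 0xA6CC4E
clock 6: out=0, reg = 0xD36627
clock 7: out=1, reg = 0xE9B313
clock 8: out=1, reg = 0xF4D989
clock 9: out=1, reg = 0xFA6CC4
clock 10: out=0, reg = 0xFD3662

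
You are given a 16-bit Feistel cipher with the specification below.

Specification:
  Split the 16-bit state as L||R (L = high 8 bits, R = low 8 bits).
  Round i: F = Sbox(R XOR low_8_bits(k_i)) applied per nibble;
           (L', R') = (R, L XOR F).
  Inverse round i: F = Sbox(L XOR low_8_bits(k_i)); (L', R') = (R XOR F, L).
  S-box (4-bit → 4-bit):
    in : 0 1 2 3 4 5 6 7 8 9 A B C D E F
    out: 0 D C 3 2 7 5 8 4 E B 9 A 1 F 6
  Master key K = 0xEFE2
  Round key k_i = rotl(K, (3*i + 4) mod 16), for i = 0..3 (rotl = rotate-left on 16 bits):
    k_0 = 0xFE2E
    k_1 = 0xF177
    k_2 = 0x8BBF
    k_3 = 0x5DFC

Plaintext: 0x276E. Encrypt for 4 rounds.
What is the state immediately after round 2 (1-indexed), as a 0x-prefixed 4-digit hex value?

s_0 = plaintext = 0x276E
s_1 = Round(s_0, k_0) = 0x6E07
s_2 = Round(s_1, k_1) = 0x07EE
s_3 = Round(s_2, k_2) = 0xEE7A
s_4 = Round(s_3, k_3) = 0x7AAB

0x07EE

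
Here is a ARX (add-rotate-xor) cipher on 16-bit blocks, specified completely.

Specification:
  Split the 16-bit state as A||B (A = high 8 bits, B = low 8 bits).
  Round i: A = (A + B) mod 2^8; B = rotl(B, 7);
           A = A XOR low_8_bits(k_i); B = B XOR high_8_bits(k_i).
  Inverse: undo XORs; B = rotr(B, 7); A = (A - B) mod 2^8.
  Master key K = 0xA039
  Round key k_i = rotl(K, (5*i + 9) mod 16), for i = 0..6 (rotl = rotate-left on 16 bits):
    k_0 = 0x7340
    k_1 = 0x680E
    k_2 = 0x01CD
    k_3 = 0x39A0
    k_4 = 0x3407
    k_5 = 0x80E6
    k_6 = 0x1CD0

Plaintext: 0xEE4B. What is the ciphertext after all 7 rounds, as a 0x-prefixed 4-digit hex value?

s_0 = plaintext = 0xEE4B
s_1 = Round(s_0, k_0) = 0x79D6
s_2 = Round(s_1, k_1) = 0x4103
s_3 = Round(s_2, k_2) = 0x8980
s_4 = Round(s_3, k_3) = 0xA979
s_5 = Round(s_4, k_4) = 0x2588
s_6 = Round(s_5, k_5) = 0x4BC4
s_7 = Round(s_6, k_6) = 0xDF7E

0xDF7E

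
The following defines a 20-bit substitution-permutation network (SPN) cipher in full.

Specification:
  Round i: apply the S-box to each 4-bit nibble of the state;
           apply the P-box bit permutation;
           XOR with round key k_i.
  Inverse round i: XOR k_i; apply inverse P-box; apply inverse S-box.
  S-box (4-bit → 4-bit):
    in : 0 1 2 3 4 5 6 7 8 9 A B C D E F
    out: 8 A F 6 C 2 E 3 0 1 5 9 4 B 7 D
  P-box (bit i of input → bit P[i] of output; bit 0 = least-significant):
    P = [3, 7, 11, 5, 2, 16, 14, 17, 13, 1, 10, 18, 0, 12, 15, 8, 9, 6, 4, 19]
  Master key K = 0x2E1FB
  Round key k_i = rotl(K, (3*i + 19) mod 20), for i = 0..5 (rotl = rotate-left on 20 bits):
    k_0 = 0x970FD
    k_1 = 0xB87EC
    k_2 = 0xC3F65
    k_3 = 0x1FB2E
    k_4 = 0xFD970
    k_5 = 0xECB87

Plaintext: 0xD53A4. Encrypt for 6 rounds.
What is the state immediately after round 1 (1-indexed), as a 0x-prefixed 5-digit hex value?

s_0 = plaintext = 0xD53A4
s_1 = Round(s_0, k_0) = 0x12E9B
s_2 = Round(s_1, k_1) = 0x33283
s_3 = Round(s_2, k_2) = 0x883B7
s_4 = Round(s_3, k_3) = 0x3FFA0
s_5 = Round(s_4, k_4) = 0xB3C05
s_6 = Round(s_5, k_5) = 0x45D07

0x12E9B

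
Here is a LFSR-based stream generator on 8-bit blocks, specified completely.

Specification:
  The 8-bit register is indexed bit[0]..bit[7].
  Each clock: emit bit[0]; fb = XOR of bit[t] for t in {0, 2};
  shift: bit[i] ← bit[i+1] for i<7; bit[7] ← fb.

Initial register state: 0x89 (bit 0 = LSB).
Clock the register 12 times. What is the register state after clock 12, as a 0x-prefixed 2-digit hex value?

0x16

reg_0 = 0x89
clock 1: out=1, reg = 0xC4
clock 2: out=0, reg = 0xE2
clock 3: out=0, reg = 0x71
clock 4: out=1, reg = 0xB8
clock 5: out=0, reg = 0x5C
clock 6: out=0, reg = 0xAE
clock 7: out=0, reg = 0xD7
clock 8: out=1, reg = 0x6B
clock 9: out=1, reg = 0xB5
clock 10: out=1, reg = 0x5A
clock 11: out=0, reg = 0x2D
clock 12: out=1, reg = 0x16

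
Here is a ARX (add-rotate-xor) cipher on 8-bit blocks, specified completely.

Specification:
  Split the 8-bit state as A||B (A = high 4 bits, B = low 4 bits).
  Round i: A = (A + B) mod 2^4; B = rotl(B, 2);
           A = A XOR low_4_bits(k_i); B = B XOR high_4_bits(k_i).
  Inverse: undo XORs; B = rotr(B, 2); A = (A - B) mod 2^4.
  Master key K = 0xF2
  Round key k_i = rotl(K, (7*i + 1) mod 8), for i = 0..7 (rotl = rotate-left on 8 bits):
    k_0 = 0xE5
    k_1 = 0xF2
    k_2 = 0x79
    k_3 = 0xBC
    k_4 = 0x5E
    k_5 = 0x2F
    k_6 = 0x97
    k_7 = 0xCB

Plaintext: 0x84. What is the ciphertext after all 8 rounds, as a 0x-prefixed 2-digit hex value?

s_0 = plaintext = 0x84
s_1 = Round(s_0, k_0) = 0x9F
s_2 = Round(s_1, k_1) = 0xA0
s_3 = Round(s_2, k_2) = 0x37
s_4 = Round(s_3, k_3) = 0x66
s_5 = Round(s_4, k_4) = 0x2C
s_6 = Round(s_5, k_5) = 0x11
s_7 = Round(s_6, k_6) = 0x5D
s_8 = Round(s_7, k_7) = 0x9B

0x9B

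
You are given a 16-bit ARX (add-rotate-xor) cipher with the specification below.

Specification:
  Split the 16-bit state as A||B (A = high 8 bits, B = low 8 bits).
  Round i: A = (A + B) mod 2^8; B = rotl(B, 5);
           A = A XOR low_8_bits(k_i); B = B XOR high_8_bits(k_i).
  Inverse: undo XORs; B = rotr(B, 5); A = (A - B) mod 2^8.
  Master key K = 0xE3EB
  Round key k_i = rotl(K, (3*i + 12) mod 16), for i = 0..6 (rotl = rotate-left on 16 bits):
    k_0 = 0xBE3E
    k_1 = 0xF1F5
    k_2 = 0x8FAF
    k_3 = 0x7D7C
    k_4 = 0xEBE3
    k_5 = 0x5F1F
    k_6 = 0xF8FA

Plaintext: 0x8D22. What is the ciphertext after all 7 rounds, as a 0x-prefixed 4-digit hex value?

0x82A7

s_0 = plaintext = 0x8D22
s_1 = Round(s_0, k_0) = 0x91FA
s_2 = Round(s_1, k_1) = 0x7EAE
s_3 = Round(s_2, k_2) = 0x835A
s_4 = Round(s_3, k_3) = 0xA136
s_5 = Round(s_4, k_4) = 0x342D
s_6 = Round(s_5, k_5) = 0x7EFA
s_7 = Round(s_6, k_6) = 0x82A7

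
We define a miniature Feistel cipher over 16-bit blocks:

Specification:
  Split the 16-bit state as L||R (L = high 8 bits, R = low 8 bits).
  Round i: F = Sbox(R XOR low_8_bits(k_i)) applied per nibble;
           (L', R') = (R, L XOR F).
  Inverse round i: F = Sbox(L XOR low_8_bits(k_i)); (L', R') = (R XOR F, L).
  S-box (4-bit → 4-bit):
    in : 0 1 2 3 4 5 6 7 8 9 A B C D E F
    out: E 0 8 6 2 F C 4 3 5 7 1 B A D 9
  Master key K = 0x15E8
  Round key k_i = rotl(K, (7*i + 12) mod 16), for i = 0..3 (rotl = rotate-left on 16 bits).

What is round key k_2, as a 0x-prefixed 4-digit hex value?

K = 0x15E8
k_0 = rotl(K, (7*0+12) mod 16) = rotl(K, 12) = 0x815E
k_1 = rotl(K, (7*1+12) mod 16) = rotl(K, 3) = 0xAF40
k_2 = rotl(K, (7*2+12) mod 16) = rotl(K, 10) = 0xA057

0xA057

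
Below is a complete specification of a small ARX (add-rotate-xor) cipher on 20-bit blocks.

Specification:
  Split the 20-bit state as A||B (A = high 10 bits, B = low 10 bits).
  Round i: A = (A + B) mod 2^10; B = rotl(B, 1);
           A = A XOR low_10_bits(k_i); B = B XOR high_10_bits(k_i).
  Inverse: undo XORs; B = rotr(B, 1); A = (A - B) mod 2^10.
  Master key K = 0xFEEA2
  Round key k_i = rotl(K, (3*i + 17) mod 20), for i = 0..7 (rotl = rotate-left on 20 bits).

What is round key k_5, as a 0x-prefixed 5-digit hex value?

K = 0xFEEA2
k_0 = rotl(K, (3*0+17) mod 20) = rotl(K, 17) = 0x5FDD4
k_1 = rotl(K, (3*1+17) mod 20) = rotl(K, 0) = 0xFEEA2
k_2 = rotl(K, (3*2+17) mod 20) = rotl(K, 3) = 0xF7517
k_3 = rotl(K, (3*3+17) mod 20) = rotl(K, 6) = 0xBA8BF
k_4 = rotl(K, (3*4+17) mod 20) = rotl(K, 9) = 0xD45FD
k_5 = rotl(K, (3*5+17) mod 20) = rotl(K, 12) = 0xA2FEE

0xA2FEE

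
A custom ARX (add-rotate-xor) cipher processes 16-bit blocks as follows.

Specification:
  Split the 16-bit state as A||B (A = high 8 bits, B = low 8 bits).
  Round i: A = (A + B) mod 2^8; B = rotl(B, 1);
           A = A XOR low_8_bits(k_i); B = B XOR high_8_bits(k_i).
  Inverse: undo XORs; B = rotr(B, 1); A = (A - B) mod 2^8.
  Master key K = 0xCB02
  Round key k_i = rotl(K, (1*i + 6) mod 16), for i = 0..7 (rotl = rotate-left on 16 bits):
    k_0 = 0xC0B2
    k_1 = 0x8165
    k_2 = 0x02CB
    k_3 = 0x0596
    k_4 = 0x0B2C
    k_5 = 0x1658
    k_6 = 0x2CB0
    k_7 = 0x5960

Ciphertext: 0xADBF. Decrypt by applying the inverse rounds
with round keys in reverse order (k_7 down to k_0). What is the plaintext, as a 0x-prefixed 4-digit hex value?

0x62AE

s_0 = ciphertext = 0xADBF
s_1 = InvRound(s_0, k_7) = 0x5A73
s_2 = InvRound(s_1, k_6) = 0x3BAF
s_3 = InvRound(s_2, k_5) = 0x87DC
s_4 = InvRound(s_3, k_4) = 0xC0EB
s_5 = InvRound(s_4, k_3) = 0xDF77
s_6 = InvRound(s_5, k_2) = 0x5ABA
s_7 = InvRound(s_6, k_1) = 0xA29D
s_8 = InvRound(s_7, k_0) = 0x62AE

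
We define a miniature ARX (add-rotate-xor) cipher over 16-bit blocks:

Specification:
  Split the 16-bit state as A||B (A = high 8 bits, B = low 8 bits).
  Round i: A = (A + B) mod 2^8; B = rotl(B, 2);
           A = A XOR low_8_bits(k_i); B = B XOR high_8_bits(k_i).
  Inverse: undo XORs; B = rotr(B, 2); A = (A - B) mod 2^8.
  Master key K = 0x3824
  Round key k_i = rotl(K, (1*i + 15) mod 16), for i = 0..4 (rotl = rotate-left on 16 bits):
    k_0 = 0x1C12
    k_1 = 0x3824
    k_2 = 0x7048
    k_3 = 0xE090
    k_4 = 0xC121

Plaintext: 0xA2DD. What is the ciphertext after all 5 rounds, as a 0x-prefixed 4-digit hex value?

s_0 = plaintext = 0xA2DD
s_1 = Round(s_0, k_0) = 0x6D6B
s_2 = Round(s_1, k_1) = 0xFC95
s_3 = Round(s_2, k_2) = 0xD926
s_4 = Round(s_3, k_3) = 0x6F78
s_5 = Round(s_4, k_4) = 0xC620

0xC620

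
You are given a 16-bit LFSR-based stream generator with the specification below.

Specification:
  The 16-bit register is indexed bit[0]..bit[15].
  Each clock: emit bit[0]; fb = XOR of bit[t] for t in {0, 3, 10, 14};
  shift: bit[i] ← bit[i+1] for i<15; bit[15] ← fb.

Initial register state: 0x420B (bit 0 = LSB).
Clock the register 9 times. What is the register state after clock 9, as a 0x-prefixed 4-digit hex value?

0xC3A1

reg_0 = 0x420B
clock 1: out=1, reg = 0xA105
clock 2: out=1, reg = 0xD082
clock 3: out=0, reg = 0xE841
clock 4: out=1, reg = 0x7420
clock 5: out=0, reg = 0x3A10
clock 6: out=0, reg = 0x1D08
clock 7: out=0, reg = 0x0E84
clock 8: out=0, reg = 0x8742
clock 9: out=0, reg = 0xC3A1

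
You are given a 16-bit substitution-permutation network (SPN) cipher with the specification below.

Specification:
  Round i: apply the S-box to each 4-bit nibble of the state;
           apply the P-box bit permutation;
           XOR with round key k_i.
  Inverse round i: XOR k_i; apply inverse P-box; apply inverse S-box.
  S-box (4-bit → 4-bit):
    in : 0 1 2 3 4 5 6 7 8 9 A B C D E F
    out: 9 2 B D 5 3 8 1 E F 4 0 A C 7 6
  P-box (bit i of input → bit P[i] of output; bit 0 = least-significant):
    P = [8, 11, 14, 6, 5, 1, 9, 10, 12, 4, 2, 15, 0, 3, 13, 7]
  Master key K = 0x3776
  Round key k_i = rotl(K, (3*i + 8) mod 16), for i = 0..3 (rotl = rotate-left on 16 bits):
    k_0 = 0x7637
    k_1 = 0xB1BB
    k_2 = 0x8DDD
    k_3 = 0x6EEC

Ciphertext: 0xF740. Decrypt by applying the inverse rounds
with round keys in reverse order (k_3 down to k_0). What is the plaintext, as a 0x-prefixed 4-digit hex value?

0x8CAB

s_0 = ciphertext = 0xF740
s_1 = InvRound(s_0, k_3) = 0xC375
s_2 = InvRound(s_1, k_2) = 0xCB3F
s_3 = InvRound(s_2, k_1) = 0xD4AF
s_4 = InvRound(s_3, k_0) = 0x8CAB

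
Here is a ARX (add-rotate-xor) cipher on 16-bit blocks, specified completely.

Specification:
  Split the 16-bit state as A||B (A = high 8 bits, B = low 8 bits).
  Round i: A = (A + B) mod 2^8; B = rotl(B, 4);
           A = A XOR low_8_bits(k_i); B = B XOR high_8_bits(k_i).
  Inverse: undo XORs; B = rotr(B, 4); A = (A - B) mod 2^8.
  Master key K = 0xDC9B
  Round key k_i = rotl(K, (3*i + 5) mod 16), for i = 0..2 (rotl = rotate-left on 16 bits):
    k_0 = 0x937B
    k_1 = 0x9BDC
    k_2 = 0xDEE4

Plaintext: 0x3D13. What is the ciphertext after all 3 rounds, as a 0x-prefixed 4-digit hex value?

s_0 = plaintext = 0x3D13
s_1 = Round(s_0, k_0) = 0x2BA2
s_2 = Round(s_1, k_1) = 0x11B1
s_3 = Round(s_2, k_2) = 0x26C5

0x26C5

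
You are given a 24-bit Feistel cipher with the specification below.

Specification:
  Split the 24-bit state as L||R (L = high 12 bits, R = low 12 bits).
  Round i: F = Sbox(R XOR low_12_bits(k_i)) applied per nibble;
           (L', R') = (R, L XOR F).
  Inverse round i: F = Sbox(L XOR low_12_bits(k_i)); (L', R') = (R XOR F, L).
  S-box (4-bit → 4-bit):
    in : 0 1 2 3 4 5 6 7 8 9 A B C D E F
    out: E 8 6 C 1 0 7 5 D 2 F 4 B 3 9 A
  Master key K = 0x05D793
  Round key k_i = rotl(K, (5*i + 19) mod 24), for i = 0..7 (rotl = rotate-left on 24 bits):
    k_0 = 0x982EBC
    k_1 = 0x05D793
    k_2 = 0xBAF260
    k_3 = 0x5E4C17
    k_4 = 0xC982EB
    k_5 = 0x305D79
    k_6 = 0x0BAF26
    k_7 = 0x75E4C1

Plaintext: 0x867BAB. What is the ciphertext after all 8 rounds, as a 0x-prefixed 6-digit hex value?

0xE9EDF6

s_0 = plaintext = 0x867BAB
s_1 = Round(s_0, k_0) = 0xBAB8E2
s_2 = Round(s_1, k_1) = 0x8E21F3
s_3 = Round(s_2, k_2) = 0x1F34CE
s_4 = Round(s_3, k_3) = 0x4CECC1
s_5 = Round(s_4, k_4) = 0xCC1DA1
s_6 = Round(s_5, k_5) = 0xDA12FC
s_7 = Round(s_6, k_6) = 0x2FCE9E
s_8 = Round(s_7, k_7) = 0xE9EDF6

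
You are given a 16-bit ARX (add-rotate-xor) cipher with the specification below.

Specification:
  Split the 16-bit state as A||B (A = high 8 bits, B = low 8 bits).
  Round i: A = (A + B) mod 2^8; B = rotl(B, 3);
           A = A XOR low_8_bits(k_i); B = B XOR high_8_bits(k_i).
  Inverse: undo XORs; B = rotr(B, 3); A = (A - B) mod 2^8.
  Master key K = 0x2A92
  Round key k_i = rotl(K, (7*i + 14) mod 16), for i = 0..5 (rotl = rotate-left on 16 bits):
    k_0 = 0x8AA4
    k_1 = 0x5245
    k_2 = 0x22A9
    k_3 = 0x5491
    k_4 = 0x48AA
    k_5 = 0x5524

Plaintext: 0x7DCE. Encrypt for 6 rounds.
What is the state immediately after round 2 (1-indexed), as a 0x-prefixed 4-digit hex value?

s_0 = plaintext = 0x7DCE
s_1 = Round(s_0, k_0) = 0xEFFC
s_2 = Round(s_1, k_1) = 0xAEB5
s_3 = Round(s_2, k_2) = 0xCA8F
s_4 = Round(s_3, k_3) = 0xC828
s_5 = Round(s_4, k_4) = 0x5A09
s_6 = Round(s_5, k_5) = 0x471D

0xAEB5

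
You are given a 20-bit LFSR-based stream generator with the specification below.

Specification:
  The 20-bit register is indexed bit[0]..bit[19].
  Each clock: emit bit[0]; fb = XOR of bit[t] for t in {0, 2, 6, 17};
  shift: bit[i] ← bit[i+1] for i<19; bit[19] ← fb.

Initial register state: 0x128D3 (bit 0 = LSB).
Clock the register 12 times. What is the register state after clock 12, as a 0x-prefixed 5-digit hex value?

0xD6412

reg_0 = 0x128D3
clock 1: out=1, reg = 0x09469
clock 2: out=1, reg = 0x04A34
clock 3: out=0, reg = 0x8251A
clock 4: out=0, reg = 0x4128D
clock 5: out=1, reg = 0x20946
clock 6: out=0, reg = 0x904A3
clock 7: out=1, reg = 0xC8251
clock 8: out=1, reg = 0x64128
clock 9: out=0, reg = 0xB2094
clock 10: out=0, reg = 0x5904A
clock 11: out=0, reg = 0xAC825
clock 12: out=1, reg = 0xD6412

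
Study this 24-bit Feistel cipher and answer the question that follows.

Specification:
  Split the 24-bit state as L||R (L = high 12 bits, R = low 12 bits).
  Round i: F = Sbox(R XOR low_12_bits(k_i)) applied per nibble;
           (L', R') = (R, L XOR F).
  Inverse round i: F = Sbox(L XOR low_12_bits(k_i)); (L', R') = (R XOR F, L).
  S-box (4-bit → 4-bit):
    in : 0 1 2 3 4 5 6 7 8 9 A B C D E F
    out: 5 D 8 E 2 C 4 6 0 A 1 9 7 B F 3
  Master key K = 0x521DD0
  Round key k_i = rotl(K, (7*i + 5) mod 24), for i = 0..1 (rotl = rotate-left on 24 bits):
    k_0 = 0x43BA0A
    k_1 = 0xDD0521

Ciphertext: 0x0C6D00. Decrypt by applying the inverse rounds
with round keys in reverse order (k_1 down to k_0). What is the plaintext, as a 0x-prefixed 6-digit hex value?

0x9F11F6

s_0 = ciphertext = 0x0C6D00
s_1 = InvRound(s_0, k_1) = 0x1F60C6
s_2 = InvRound(s_1, k_0) = 0x9F11F6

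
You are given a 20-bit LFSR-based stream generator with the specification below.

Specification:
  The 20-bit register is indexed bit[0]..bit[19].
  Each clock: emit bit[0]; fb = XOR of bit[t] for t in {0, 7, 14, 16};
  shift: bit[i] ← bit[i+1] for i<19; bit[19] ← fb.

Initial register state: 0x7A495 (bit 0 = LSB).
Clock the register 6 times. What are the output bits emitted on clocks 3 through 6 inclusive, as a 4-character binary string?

1010

reg_0 = 0x7A495
clock 1: out=1, reg = 0xBD24A
clock 2: out=0, reg = 0x5E925
clock 3: out=1, reg = 0xAF492
clock 4: out=0, reg = 0x57A49
clock 5: out=1, reg = 0xABD24
clock 6: out=0, reg = 0x55E92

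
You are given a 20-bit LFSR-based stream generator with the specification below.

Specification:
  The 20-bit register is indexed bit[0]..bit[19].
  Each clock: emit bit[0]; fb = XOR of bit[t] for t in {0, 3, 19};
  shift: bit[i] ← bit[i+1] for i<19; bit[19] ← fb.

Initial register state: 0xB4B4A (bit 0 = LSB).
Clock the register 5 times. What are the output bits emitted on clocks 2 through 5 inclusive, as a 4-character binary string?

1010

reg_0 = 0xB4B4A
clock 1: out=0, reg = 0x5A5A5
clock 2: out=1, reg = 0xAD2D2
clock 3: out=0, reg = 0xD6969
clock 4: out=1, reg = 0xEB4B4
clock 5: out=0, reg = 0xF5A5A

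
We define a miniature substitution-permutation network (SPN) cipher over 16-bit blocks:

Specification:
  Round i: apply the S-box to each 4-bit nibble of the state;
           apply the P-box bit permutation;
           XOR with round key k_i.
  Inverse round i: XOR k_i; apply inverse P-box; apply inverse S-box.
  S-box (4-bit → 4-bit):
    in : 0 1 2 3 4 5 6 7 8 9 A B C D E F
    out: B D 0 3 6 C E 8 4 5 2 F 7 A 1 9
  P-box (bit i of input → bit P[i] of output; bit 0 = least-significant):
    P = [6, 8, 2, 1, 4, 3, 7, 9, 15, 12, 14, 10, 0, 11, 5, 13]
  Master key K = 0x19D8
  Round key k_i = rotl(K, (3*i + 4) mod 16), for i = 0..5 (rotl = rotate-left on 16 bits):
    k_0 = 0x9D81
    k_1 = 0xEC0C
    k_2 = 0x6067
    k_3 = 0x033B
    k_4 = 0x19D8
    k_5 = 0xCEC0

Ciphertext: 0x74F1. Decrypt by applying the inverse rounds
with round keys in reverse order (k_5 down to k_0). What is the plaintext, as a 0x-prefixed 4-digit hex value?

0x02C0

s_0 = ciphertext = 0x74F1
s_1 = InvRound(s_0, k_5) = 0xB3F2
s_2 = InvRound(s_1, k_4) = 0x6ED7
s_3 = InvRound(s_2, k_3) = 0x654C
s_4 = InvRound(s_3, k_2) = 0x97AD
s_5 = InvRound(s_4, k_1) = 0xB45A
s_6 = InvRound(s_5, k_0) = 0x02C0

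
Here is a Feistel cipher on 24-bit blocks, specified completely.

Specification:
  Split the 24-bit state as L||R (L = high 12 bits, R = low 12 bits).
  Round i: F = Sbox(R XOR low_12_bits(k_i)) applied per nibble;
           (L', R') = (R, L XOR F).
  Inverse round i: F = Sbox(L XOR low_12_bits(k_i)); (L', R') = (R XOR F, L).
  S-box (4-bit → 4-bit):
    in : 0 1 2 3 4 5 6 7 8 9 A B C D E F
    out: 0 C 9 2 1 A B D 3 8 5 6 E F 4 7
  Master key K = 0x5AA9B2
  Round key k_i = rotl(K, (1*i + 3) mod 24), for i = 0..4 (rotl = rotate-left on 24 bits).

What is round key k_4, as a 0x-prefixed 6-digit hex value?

0x54D92D

K = 0x5AA9B2
k_0 = rotl(K, (1*0+3) mod 24) = rotl(K, 3) = 0xD54D92
k_1 = rotl(K, (1*1+3) mod 24) = rotl(K, 4) = 0xAA9B25
k_2 = rotl(K, (1*2+3) mod 24) = rotl(K, 5) = 0x55364B
k_3 = rotl(K, (1*3+3) mod 24) = rotl(K, 6) = 0xAA6C96
k_4 = rotl(K, (1*4+3) mod 24) = rotl(K, 7) = 0x54D92D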